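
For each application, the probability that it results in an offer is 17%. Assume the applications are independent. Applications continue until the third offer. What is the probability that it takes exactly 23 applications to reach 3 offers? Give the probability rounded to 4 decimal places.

0.0273

Y = trial on which the third success occurs; negative binomial, r=3, p=0.17.
P(Y=23) = C(22,2) · p^3 · (1−p)^20
= 231 · 0.004913 · 0.024075 = 0.027323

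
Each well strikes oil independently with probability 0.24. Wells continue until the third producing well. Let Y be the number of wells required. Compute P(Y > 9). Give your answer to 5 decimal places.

Needing more than 9 wells ⇔ fewer than 3 successes in the first 9. With X ~ Binomial(9, 0.24), P(Y > 9) = P(X ≤ 2).
  k=0: C(9,0)·0.24^0·0.76^9 = 0.0845906
  k=1: C(9,1)·0.24^1·0.76^8 = 0.2404155
  k=2: C(9,2)·0.24^2·0.76^7 = 0.3036828
P(X ≤ 2) = 0.6286889

0.62869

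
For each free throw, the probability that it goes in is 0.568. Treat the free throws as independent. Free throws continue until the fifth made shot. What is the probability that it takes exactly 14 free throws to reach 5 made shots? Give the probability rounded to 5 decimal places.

0.02215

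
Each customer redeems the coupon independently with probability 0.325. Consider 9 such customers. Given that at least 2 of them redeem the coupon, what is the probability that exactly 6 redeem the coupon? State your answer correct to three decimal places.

0.036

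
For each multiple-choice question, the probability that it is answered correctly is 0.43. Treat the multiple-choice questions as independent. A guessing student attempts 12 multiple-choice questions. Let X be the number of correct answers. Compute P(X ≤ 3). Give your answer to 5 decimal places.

0.16710

X ~ Binomial(12, 0.43); P(X ≤ 3) = Σ C(12,k) p^k (1−p)^(12−k) over k:
  k=0: C(12,0)·0.43^0·0.57^12 = 0.0011762
  k=1: C(12,1)·0.43^1·0.57^11 = 0.0106481
  k=2: C(12,2)·0.43^2·0.57^10 = 0.0441804
  k=3: C(12,3)·0.43^3·0.57^9 = 0.1110969
Total = 0.1671016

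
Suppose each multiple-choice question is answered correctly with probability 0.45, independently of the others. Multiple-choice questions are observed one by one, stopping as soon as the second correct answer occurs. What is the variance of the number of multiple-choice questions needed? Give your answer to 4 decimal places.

5.4321

Y = total multiple-choice questions until the second success; negative binomial with r=2, p=0.45.
Var(Y) = r(1−p)/p² = 2·0.55 / 0.45² = 5.432099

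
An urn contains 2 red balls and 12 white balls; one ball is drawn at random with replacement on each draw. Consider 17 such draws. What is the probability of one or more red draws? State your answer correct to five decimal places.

0.92724

P(at least one) = 1 − P(none) = 1 − (1 − 0.142857)^17
= 1 − 0.0727620 = 0.9272380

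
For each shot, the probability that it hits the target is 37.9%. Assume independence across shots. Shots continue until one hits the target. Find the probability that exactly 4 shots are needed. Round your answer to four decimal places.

0.0908

Geometric (trials to first success), p = 0.379.
P(Y = 4) = (1−p)^3 · p = 0.23948 · 0.379 = 0.090764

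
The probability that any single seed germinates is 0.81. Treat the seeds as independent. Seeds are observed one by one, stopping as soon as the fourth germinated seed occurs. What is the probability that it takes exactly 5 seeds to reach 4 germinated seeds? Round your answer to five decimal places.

0.32716

Y = trial on which the fourth success occurs; negative binomial, r=4, p=0.81.
P(Y=5) = C(4,3) · p^4 · (1−p)^1
= 4 · 0.43047 · 0.19 = 0.3271551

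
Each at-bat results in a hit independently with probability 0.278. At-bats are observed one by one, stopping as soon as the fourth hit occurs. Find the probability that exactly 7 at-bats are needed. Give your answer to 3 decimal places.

0.045

Y = trial on which the fourth success occurs; negative binomial, r=4, p=0.278.
P(Y=7) = C(6,3) · p^4 · (1−p)^3
= 20 · 0.0059728 · 0.37637 = 0.04496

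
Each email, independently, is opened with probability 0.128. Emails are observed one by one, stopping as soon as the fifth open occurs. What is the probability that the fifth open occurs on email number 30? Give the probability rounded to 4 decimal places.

Y = trial on which the fifth success occurs; negative binomial, r=5, p=0.128.
P(Y=30) = C(29,4) · p^5 · (1−p)^25
= 23751 · 3.436e-05 · 0.032577 = 0.026585

0.0266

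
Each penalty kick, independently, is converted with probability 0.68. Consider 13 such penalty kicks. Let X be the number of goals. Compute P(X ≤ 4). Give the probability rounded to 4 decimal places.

X ~ Binomial(13, 0.68); P(X ≤ 4) = Σ C(13,k) p^k (1−p)^(13−k) over k:
  k=0: C(13,0)·0.68^0·0.32^13 = 0.000000
  k=1: C(13,1)·0.68^1·0.32^12 = 0.000010
  k=2: C(13,2)·0.68^2·0.32^11 = 0.000130
  k=3: C(13,3)·0.68^3·0.32^10 = 0.001012
  k=4: C(13,4)·0.68^4·0.32^9 = 0.005379
Total = 0.006532

0.0065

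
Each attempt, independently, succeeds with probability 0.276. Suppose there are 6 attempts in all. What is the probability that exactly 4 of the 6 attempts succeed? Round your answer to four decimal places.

0.0456

X ~ Binomial(n=6, p=0.276).
P(X=4) = C(6,4) · p^4 · (1−p)^2
= 15 · 0.0058028 · 0.52418 = 0.045625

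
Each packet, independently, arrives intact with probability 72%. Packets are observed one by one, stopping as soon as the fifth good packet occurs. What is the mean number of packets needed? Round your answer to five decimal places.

Y = total packets until the fifth success; negative binomial with r=5, p=0.72.
E[Y] = r / p = 5 / 0.72 = 6.9444444

6.94444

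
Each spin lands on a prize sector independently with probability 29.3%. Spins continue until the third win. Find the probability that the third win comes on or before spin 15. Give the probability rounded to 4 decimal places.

0.8608

Finishing within 15 spins ⇔ at least 3 successes in the first 15. With X ~ Binomial(15, 0.293), P(Y ≤ 15) = 1 − P(X ≤ 2).
  k=0: C(15,0)·0.293^0·0.707^15 = 0.005512
  k=1: C(15,1)·0.293^1·0.707^14 = 0.034263
  k=2: C(15,2)·0.293^2·0.707^13 = 0.099398
1 − 0.139173 = 0.860827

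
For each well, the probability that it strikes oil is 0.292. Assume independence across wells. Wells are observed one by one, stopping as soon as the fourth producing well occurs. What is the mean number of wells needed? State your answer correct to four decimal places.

Y = total wells until the fourth success; negative binomial with r=4, p=0.292.
E[Y] = r / p = 4 / 0.292 = 13.698630

13.6986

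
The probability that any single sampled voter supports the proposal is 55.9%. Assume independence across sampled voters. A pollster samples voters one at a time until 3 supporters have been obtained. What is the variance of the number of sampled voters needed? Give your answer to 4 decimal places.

Y = total sampled voters until the third success; negative binomial with r=3, p=0.559.
Var(Y) = r(1−p)/p² = 3·0.441 / 0.559² = 4.233857

4.2339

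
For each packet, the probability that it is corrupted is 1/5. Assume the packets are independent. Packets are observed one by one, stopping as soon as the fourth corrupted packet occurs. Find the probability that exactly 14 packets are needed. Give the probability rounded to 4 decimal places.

Y = trial on which the fourth success occurs; negative binomial, r=4, p=0.20.
P(Y=14) = C(13,3) · p^4 · (1−p)^10
= 286 · 0.0016 · 0.10737 = 0.049134

0.0491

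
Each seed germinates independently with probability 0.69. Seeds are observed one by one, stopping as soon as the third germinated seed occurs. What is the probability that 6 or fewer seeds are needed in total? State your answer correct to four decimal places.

0.9213

Finishing within 6 seeds ⇔ at least 3 successes in the first 6. With X ~ Binomial(6, 0.69), P(Y ≤ 6) = 1 − P(X ≤ 2).
  k=0: C(6,0)·0.69^0·0.31^6 = 0.000888
  k=1: C(6,1)·0.69^1·0.31^5 = 0.011852
  k=2: C(6,2)·0.69^2·0.31^4 = 0.065953
1 − 0.078693 = 0.921307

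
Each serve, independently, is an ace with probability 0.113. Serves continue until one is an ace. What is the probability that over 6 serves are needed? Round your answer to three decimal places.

Y = number of serves to the first success; geometric, p = 0.113.
P(Y > 6) = P(first 6 all fail) = (1−p)^6 = 0.48701

0.487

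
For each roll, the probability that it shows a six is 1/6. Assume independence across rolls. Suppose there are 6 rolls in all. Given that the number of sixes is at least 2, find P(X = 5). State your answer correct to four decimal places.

X ~ Binomial(6, 0.166667). Want P(X=5 | X≥2) = P(X=5) / P(X≥2).
P(X=5) = C(6,5)·0.166667^5·0.833333^1 = 0.000643
P(X≥2) = 1 − 0.334898 − 0.401878 = 0.263224
Ratio = 0.000643 / 0.263224 = 0.002443

0.0024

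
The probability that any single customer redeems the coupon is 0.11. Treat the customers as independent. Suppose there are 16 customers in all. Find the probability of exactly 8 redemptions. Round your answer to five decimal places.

X ~ Binomial(n=16, p=0.11).
P(X=8) = C(16,8) · p^8 · (1−p)^8
= 12870 · 2.1436e-08 · 0.39366 = 0.0001086

0.00011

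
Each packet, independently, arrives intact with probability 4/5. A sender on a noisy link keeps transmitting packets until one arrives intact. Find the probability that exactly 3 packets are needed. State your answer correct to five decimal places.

0.03200

Geometric (trials to first success), p = 0.80.
P(Y = 3) = (1−p)^2 · p = 0.04 · 0.80 = 0.0320000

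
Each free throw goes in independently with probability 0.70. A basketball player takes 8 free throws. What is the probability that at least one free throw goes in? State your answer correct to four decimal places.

0.9999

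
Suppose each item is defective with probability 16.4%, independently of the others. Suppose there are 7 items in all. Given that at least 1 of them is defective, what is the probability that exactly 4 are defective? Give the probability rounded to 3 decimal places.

X ~ Binomial(7, 0.164). Want P(X=4 | X≥1) = P(X=4) / P(X≥1).
P(X=4) = C(7,4)·0.164^4·0.836^3 = 0.01479
P(X≥1) = 1 − 0.28539 = 0.71461
Ratio = 0.01479 / 0.71461 = 0.02070

0.021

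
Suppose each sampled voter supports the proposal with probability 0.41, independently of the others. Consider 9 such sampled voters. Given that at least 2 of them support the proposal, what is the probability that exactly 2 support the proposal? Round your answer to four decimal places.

0.1607

X ~ Binomial(9, 0.41). Want P(X=2 | X≥2) = P(X=2) / P(X≥2).
P(X=2) = C(9,2)·0.41^2·0.59^7 = 0.150603
P(X≥2) = 1 − 0.008663 − 0.054180 = 0.937157
Ratio = 0.150603 / 0.937157 = 0.160702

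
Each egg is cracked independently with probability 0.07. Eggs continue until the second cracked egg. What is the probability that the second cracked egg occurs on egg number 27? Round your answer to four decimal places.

Y = trial on which the second success occurs; negative binomial, r=2, p=0.07.
P(Y=27) = C(26,1) · p^2 · (1−p)^25
= 26 · 0.0049 · 0.16296 = 0.020761

0.0208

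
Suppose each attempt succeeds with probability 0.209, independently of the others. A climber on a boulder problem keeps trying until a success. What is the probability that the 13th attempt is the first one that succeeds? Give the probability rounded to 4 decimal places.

Geometric (trials to first success), p = 0.209.
P(Y = 13) = (1−p)^12 · p = 0.059995 · 0.209 = 0.012539

0.0125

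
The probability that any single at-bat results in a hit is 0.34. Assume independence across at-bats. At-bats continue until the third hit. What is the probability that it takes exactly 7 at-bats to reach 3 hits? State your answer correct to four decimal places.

Y = trial on which the third success occurs; negative binomial, r=3, p=0.34.
P(Y=7) = C(6,2) · p^3 · (1−p)^4
= 15 · 0.039304 · 0.18975 = 0.111867

0.1119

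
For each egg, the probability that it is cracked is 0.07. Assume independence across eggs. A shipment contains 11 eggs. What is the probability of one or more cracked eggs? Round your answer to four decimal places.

P(at least one) = 1 − P(none) = 1 − (1 − 0.07)^11
= 1 − 0.450104 = 0.549896

0.5499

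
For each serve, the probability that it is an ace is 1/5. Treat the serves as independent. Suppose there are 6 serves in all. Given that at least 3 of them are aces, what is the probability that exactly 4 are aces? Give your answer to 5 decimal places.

X ~ Binomial(6, 0.20). Want P(X=4 | X≥3) = P(X=4) / P(X≥3).
P(X=4) = C(6,4)·0.20^4·0.80^2 = 0.0153600
P(X≥3) = 1 − 0.2621440 − 0.3932160 − 0.2457600 = 0.0988800
Ratio = 0.0153600 / 0.0988800 = 0.1553398

0.15534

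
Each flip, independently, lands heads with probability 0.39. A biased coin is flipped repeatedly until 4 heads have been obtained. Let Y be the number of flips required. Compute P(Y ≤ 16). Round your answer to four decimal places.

Finishing within 16 flips ⇔ at least 4 successes in the first 16. With X ~ Binomial(16, 0.39), P(Y ≤ 16) = 1 − P(X ≤ 3).
  k=0: C(16,0)·0.39^0·0.61^16 = 0.000368
  k=1: C(16,1)·0.39^1·0.61^15 = 0.003760
  k=2: C(16,2)·0.39^2·0.61^14 = 0.018027
  k=3: C(16,3)·0.39^3·0.61^13 = 0.053786
1 − 0.075940 = 0.924060

0.9241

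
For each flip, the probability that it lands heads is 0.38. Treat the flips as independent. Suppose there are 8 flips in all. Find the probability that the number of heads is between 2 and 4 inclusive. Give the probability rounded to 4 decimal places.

0.7268

X ~ Binomial(8, 0.38); P(2 ≤ X ≤ 4) = Σ C(8,k) p^k (1−p)^(8−k) over k:
  k=2: C(8,2)·0.38^2·0.62^6 = 0.229655
  k=3: C(8,3)·0.38^3·0.62^5 = 0.281512
  k=4: C(8,4)·0.38^4·0.62^4 = 0.215675
Total = 0.726842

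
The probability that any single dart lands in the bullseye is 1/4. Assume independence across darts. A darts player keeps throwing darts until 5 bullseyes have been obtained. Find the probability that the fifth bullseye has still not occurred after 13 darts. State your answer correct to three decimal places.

0.794

Needing more than 13 darts ⇔ fewer than 5 successes in the first 13. With X ~ Binomial(13, 0.25), P(Y > 13) = P(X ≤ 4).
  k=0: C(13,0)·0.25^0·0.75^13 = 0.02376
  k=1: C(13,1)·0.25^1·0.75^12 = 0.10295
  k=2: C(13,2)·0.25^2·0.75^11 = 0.20590
  k=3: C(13,3)·0.25^3·0.75^10 = 0.25165
  k=4: C(13,4)·0.25^4·0.75^9 = 0.20971
P(X ≤ 4) = 0.79396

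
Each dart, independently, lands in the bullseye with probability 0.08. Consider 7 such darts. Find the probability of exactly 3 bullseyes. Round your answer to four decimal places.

0.0128

X ~ Binomial(n=7, p=0.08).
P(X=3) = C(7,3) · p^3 · (1−p)^4
= 35 · 0.000512 · 0.71639 = 0.012838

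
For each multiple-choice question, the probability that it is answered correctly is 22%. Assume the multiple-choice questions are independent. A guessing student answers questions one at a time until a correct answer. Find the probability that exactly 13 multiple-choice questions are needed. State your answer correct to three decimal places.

0.011

Geometric (trials to first success), p = 0.22.
P(Y = 13) = (1−p)^12 · p = 0.050715 · 0.22 = 0.01116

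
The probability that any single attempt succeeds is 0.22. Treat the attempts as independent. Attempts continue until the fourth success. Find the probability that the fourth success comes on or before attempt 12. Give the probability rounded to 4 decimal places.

Finishing within 12 attempts ⇔ at least 4 successes in the first 12. With X ~ Binomial(12, 0.22), P(Y ≤ 12) = 1 − P(X ≤ 3).
  k=0: C(12,0)·0.22^0·0.78^12 = 0.050715
  k=1: C(12,1)·0.22^1·0.78^11 = 0.171650
  k=2: C(12,2)·0.22^2·0.78^10 = 0.266278
  k=3: C(12,3)·0.22^3·0.78^9 = 0.250347
1 − 0.738990 = 0.261010

0.2610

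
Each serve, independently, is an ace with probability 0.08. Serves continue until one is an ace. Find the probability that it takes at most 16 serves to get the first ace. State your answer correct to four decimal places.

0.7366

Y = number of serves to the first success; geometric, p = 0.08.
P(Y ≤ 16) = 1 − (1−p)^16 = 1 − 0.263394 = 0.736606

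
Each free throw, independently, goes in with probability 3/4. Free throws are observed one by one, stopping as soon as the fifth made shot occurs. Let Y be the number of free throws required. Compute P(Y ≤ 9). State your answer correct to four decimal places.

Finishing within 9 free throws ⇔ at least 5 successes in the first 9. With X ~ Binomial(9, 0.75), P(Y ≤ 9) = 1 − P(X ≤ 4).
  k=0: C(9,0)·0.75^0·0.25^9 = 0.000004
  k=1: C(9,1)·0.75^1·0.25^8 = 0.000103
  k=2: C(9,2)·0.75^2·0.25^7 = 0.001236
  k=3: C(9,3)·0.75^3·0.25^6 = 0.008652
  k=4: C(9,4)·0.75^4·0.25^5 = 0.038933
1 − 0.048927 = 0.951073

0.9511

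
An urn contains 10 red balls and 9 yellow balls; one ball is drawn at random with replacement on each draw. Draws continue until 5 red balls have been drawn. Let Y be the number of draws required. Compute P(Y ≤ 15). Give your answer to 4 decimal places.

0.9613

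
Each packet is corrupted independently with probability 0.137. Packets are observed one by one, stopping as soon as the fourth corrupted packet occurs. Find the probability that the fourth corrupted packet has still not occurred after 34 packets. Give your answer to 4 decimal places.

Needing more than 34 packets ⇔ fewer than 4 successes in the first 34. With X ~ Binomial(34, 0.137), P(Y > 34) = P(X ≤ 3).
  k=0: C(34,0)·0.137^0·0.863^34 = 0.006674
  k=1: C(34,1)·0.137^1·0.863^33 = 0.036021
  k=2: C(34,2)·0.137^2·0.863^32 = 0.094352
  k=3: C(34,3)·0.137^3·0.863^31 = 0.159767
P(X ≤ 3) = 0.296814

0.2968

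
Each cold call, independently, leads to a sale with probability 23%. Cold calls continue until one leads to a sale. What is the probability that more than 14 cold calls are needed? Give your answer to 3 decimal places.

Y = number of cold calls to the first success; geometric, p = 0.23.
P(Y > 14) = P(first 14 all fail) = (1−p)^14 = 0.02576

0.026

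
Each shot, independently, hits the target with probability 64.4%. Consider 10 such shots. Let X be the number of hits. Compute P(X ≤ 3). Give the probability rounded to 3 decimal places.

X ~ Binomial(10, 0.644); P(X ≤ 3) = Σ C(10,k) p^k (1−p)^(10−k) over k:
  k=0: C(10,0)·0.644^0·0.356^10 = 0.00003
  k=1: C(10,1)·0.644^1·0.356^9 = 0.00059
  k=2: C(10,2)·0.644^2·0.356^8 = 0.00481
  k=3: C(10,3)·0.644^3·0.356^7 = 0.02323
Total = 0.02867

0.029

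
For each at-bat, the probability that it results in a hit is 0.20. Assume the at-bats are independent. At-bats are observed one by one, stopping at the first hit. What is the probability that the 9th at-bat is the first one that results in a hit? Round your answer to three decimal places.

0.034

Geometric (trials to first success), p = 0.20.
P(Y = 9) = (1−p)^8 · p = 0.16777 · 0.20 = 0.03355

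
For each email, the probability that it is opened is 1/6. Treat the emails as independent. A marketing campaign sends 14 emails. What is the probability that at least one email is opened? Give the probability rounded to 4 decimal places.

0.9221

P(at least one) = 1 − P(none) = 1 − (1 − 0.166667)^14
= 1 − 0.077887 = 0.922113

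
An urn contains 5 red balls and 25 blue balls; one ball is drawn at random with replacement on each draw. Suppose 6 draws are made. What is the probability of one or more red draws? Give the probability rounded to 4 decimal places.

0.6651

P(at least one) = 1 − P(none) = 1 − (1 − 0.166667)^6
= 1 − 0.334898 = 0.665102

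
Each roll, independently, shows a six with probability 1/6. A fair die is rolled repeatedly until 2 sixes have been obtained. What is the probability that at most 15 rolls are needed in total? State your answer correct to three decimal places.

Finishing within 15 rolls ⇔ at least 2 successes in the first 15. With X ~ Binomial(15, 0.166667), P(Y ≤ 15) = 1 − P(X ≤ 1).
  k=0: C(15,0)·0.166667^0·0.833333^15 = 0.06491
  k=1: C(15,1)·0.166667^1·0.833333^14 = 0.19472
1 − 0.25962 = 0.74038

0.740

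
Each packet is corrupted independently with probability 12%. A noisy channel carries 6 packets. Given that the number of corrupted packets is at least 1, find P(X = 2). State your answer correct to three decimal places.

0.242

X ~ Binomial(6, 0.12). Want P(X=2 | X≥1) = P(X=2) / P(X≥1).
P(X=2) = C(6,2)·0.12^2·0.88^4 = 0.12953
P(X≥1) = 1 − 0.46440 = 0.53560
Ratio = 0.12953 / 0.53560 = 0.24185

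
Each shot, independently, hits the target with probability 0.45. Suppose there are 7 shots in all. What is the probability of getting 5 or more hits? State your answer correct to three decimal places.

X ~ Binomial(7, 0.45); P(X ≥ 5) = Σ C(7,k) p^k (1−p)^(7−k) over k:
  k=5: C(7,5)·0.45^5·0.55^2 = 0.11722
  k=6: C(7,6)·0.45^6·0.55^1 = 0.03197
  k=7: C(7,7)·0.45^7·0.55^0 = 0.00374
Total = 0.15293

0.153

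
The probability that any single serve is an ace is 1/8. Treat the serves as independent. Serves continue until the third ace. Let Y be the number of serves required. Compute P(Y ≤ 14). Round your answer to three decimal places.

0.251

Finishing within 14 serves ⇔ at least 3 successes in the first 14. With X ~ Binomial(14, 0.125), P(Y ≤ 14) = 1 − P(X ≤ 2).
  k=0: C(14,0)·0.125^0·0.875^14 = 0.15421
  k=1: C(14,1)·0.125^1·0.875^13 = 0.30842
  k=2: C(14,2)·0.125^2·0.875^12 = 0.28639
1 − 0.74902 = 0.25098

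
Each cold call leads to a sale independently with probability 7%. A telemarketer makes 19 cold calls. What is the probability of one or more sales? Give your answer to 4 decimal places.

P(at least one) = 1 − P(none) = 1 − (1 − 0.07)^19
= 1 − 0.251870 = 0.748130

0.7481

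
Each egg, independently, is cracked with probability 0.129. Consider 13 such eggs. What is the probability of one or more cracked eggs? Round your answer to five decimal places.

0.83395

P(at least one) = 1 − P(none) = 1 − (1 − 0.129)^13
= 1 − 0.1660489 = 0.8339511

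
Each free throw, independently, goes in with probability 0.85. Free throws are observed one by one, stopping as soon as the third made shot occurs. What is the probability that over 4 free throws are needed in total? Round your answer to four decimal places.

0.1095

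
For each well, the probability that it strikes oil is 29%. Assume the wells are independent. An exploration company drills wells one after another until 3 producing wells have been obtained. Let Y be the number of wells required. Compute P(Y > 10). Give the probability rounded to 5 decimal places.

0.40990

Needing more than 10 wells ⇔ fewer than 3 successes in the first 10. With X ~ Binomial(10, 0.29), P(Y > 10) = P(X ≤ 2).
  k=0: C(10,0)·0.29^0·0.71^10 = 0.0325524
  k=1: C(10,1)·0.29^1·0.71^9 = 0.1329607
  k=2: C(10,2)·0.29^2·0.71^8 = 0.2443854
P(X ≤ 2) = 0.4098985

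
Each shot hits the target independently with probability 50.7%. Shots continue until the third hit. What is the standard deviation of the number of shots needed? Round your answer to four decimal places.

2.3987

Y = total shots until the third success; negative binomial with r=3, p=0.507.
SD(Y) = √[r(1−p)/p²] = √(5.753767) = 2.398701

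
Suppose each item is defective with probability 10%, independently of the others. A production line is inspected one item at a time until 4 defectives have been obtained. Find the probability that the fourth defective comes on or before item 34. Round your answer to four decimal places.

0.4462

Finishing within 34 items ⇔ at least 4 successes in the first 34. With X ~ Binomial(34, 0.10), P(Y ≤ 34) = 1 − P(X ≤ 3).
  k=0: C(34,0)·0.10^0·0.90^34 = 0.027813
  k=1: C(34,1)·0.10^1·0.90^33 = 0.105071
  k=2: C(34,2)·0.10^2·0.90^32 = 0.192630
  k=3: C(34,3)·0.10^3·0.90^31 = 0.228302
1 − 0.553815 = 0.446185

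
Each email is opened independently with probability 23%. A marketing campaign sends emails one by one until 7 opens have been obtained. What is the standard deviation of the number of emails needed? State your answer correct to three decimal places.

Y = total emails until the seventh success; negative binomial with r=7, p=0.23.
SD(Y) = √[r(1−p)/p²] = √(101.89036) = 10.09408

10.094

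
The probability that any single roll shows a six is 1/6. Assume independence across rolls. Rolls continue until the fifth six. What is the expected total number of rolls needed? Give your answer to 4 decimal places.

Y = total rolls until the fifth success; negative binomial with r=5, p=0.166667.
E[Y] = r / p = 5 / 0.166667 = 30.000000

30.0000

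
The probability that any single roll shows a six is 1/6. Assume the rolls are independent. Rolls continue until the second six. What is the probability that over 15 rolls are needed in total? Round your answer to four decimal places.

0.2596

Needing more than 15 rolls ⇔ fewer than 2 successes in the first 15. With X ~ Binomial(15, 0.166667), P(Y > 15) = P(X ≤ 1).
  k=0: C(15,0)·0.166667^0·0.833333^15 = 0.064905
  k=1: C(15,1)·0.166667^1·0.833333^14 = 0.194716
P(X ≤ 1) = 0.259622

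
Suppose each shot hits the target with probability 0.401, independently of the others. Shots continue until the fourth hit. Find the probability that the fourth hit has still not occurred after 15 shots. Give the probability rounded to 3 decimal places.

Needing more than 15 shots ⇔ fewer than 4 successes in the first 15. With X ~ Binomial(15, 0.401), P(Y > 15) = P(X ≤ 3).
  k=0: C(15,0)·0.401^0·0.599^15 = 0.00046
  k=1: C(15,1)·0.401^1·0.599^14 = 0.00460
  k=2: C(15,2)·0.401^2·0.599^13 = 0.02158
  k=3: C(15,3)·0.401^3·0.599^12 = 0.06260
P(X ≤ 3) = 0.08924

0.089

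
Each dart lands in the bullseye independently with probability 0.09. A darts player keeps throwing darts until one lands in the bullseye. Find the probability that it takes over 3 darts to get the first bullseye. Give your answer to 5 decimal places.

Y = number of darts to the first success; geometric, p = 0.09.
P(Y > 3) = P(first 3 all fail) = (1−p)^3 = 0.7535710

0.75357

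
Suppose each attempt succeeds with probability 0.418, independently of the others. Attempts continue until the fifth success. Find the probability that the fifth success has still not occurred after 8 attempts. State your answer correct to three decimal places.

0.797

Needing more than 8 attempts ⇔ fewer than 5 successes in the first 8. With X ~ Binomial(8, 0.418), P(Y > 8) = P(X ≤ 4).
  k=0: C(8,0)·0.418^0·0.582^8 = 0.01316
  k=1: C(8,1)·0.418^1·0.582^7 = 0.07564
  k=2: C(8,2)·0.418^2·0.582^6 = 0.19013
  k=3: C(8,3)·0.418^3·0.582^5 = 0.27311
  k=4: C(8,4)·0.418^4·0.582^4 = 0.24519
P(X ≤ 4) = 0.79722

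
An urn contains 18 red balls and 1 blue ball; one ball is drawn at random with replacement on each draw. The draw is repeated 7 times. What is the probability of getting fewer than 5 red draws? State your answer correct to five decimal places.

0.00435

X ~ Binomial(7, 0.947368); P(X ≤ 4) = Σ C(7,k) p^k (1−p)^(7−k) over k:
  k=0: C(7,0)·0.947368^0·0.052632^7 = 0.0000000
  k=1: C(7,1)·0.947368^1·0.052632^6 = 0.0000001
  k=2: C(7,2)·0.947368^2·0.052632^5 = 0.0000076
  k=3: C(7,3)·0.947368^3·0.052632^4 = 0.0002284
  k=4: C(7,4)·0.947368^4·0.052632^3 = 0.0041104
Total = 0.0043465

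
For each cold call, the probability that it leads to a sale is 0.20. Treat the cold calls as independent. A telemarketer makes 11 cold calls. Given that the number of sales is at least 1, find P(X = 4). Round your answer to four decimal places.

0.1211

X ~ Binomial(11, 0.20). Want P(X=4 | X≥1) = P(X=4) / P(X≥1).
P(X=4) = C(11,4)·0.20^4·0.80^7 = 0.110730
P(X≥1) = 1 − 0.085899 = 0.914101
Ratio = 0.110730 / 0.914101 = 0.121135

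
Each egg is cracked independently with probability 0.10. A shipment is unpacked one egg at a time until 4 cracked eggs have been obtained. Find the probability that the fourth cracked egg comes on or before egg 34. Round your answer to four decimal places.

0.4462

Finishing within 34 eggs ⇔ at least 4 successes in the first 34. With X ~ Binomial(34, 0.10), P(Y ≤ 34) = 1 − P(X ≤ 3).
  k=0: C(34,0)·0.10^0·0.90^34 = 0.027813
  k=1: C(34,1)·0.10^1·0.90^33 = 0.105071
  k=2: C(34,2)·0.10^2·0.90^32 = 0.192630
  k=3: C(34,3)·0.10^3·0.90^31 = 0.228302
1 − 0.553815 = 0.446185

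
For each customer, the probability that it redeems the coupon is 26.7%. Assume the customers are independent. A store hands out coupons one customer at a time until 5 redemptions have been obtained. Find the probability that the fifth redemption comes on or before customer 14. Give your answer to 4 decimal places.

0.3099

Finishing within 14 customers ⇔ at least 5 successes in the first 14. With X ~ Binomial(14, 0.267), P(Y ≤ 14) = 1 − P(X ≤ 4).
  k=0: C(14,0)·0.267^0·0.733^14 = 0.012926
  k=1: C(14,1)·0.267^1·0.733^13 = 0.065916
  k=2: C(14,2)·0.267^2·0.733^12 = 0.156067
  k=3: C(14,3)·0.267^3·0.733^11 = 0.227394
  k=4: C(14,4)·0.267^4·0.733^10 = 0.227782
1 − 0.690085 = 0.309915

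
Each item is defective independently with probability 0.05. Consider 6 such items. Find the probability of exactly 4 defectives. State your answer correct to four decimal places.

X ~ Binomial(n=6, p=0.05).
P(X=4) = C(6,4) · p^4 · (1−p)^2
= 15 · 6.25e-06 · 0.9025 = 0.000085

0.0001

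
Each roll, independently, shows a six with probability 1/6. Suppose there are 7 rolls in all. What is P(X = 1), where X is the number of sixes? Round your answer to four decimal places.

X ~ Binomial(n=7, p=0.166667).
P(X=1) = C(7,1) · p^1 · (1−p)^6
= 7 · 0.16667 · 0.3349 = 0.390714

0.3907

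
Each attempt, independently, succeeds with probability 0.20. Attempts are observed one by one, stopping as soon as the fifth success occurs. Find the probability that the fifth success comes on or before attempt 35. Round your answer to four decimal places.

Finishing within 35 attempts ⇔ at least 5 successes in the first 35. With X ~ Binomial(35, 0.20), P(Y ≤ 35) = 1 − P(X ≤ 4).
  k=0: C(35,0)·0.20^0·0.80^35 = 0.000406
  k=1: C(35,1)·0.20^1·0.80^34 = 0.003549
  k=2: C(35,2)·0.20^2·0.80^33 = 0.015085
  k=3: C(35,3)·0.20^3·0.80^32 = 0.041484
  k=4: C(35,4)·0.20^4·0.80^31 = 0.082968
1 − 0.143492 = 0.856508

0.8565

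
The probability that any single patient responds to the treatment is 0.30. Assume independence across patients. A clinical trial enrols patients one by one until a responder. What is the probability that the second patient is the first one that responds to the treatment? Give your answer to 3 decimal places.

0.210

Geometric (trials to first success), p = 0.30.
P(Y = 2) = (1−p)^1 · p = 0.7 · 0.30 = 0.21000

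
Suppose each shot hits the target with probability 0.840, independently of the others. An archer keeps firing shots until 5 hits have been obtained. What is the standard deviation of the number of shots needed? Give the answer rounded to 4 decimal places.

Y = total shots until the fifth success; negative binomial with r=5, p=0.84.
SD(Y) = √[r(1−p)/p²] = √(1.133787) = 1.064794

1.0648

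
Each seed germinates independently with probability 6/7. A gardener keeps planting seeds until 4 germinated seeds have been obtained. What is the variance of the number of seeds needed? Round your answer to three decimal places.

0.778

Y = total seeds until the fourth success; negative binomial with r=4, p=0.857143.
Var(Y) = r(1−p)/p² = 4·0.142857 / 0.857143² = 0.77778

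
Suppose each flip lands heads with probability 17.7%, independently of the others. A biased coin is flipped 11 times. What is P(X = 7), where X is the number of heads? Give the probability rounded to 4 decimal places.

X ~ Binomial(n=11, p=0.177).
P(X=7) = C(11,7) · p^7 · (1−p)^4
= 330 · 5.4427e-06 · 0.45877 = 0.000824

0.0008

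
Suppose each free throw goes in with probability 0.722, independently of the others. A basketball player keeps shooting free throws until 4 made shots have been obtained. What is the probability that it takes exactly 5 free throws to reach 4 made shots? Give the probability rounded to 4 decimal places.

Y = trial on which the fourth success occurs; negative binomial, r=4, p=0.722.
P(Y=5) = C(4,3) · p^4 · (1−p)^1
= 4 · 0.27174 · 0.278 = 0.302172

0.3022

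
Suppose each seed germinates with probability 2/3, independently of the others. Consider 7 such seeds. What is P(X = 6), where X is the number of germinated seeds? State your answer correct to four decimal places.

X ~ Binomial(n=7, p=0.666667).
P(X=6) = C(7,6) · p^6 · (1−p)^1
= 7 · 0.087791 · 0.33333 = 0.204847

0.2048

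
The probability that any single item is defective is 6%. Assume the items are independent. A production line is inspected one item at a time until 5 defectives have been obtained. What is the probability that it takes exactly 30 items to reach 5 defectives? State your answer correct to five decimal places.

0.00393

Y = trial on which the fifth success occurs; negative binomial, r=5, p=0.06.
P(Y=30) = C(29,4) · p^5 · (1−p)^25
= 23751 · 7.776e-07 · 0.21291 = 0.0039322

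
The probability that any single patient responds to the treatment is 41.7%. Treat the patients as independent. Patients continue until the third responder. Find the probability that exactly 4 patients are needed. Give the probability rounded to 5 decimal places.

0.12682

Y = trial on which the third success occurs; negative binomial, r=3, p=0.417.
P(Y=4) = C(3,2) · p^3 · (1−p)^1
= 3 · 0.072512 · 0.583 = 0.1268230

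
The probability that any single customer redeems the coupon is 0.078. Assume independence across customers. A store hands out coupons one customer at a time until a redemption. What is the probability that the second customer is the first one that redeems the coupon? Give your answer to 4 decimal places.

0.0719

Geometric (trials to first success), p = 0.078.
P(Y = 2) = (1−p)^1 · p = 0.922 · 0.078 = 0.071916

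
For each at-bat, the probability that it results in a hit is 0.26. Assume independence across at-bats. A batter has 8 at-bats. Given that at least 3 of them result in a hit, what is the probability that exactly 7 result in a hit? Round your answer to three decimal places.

X ~ Binomial(8, 0.26). Want P(X=7 | X≥3) = P(X=7) / P(X≥3).
P(X=7) = C(8,7)·0.26^7·0.74^1 = 0.00048
P(X≥3) = 1 − 0.08992 − 0.25275 − 0.31081 = 0.34652
Ratio = 0.00048 / 0.34652 = 0.00137

0.001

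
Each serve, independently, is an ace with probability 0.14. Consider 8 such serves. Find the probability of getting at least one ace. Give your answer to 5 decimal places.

P(at least one) = 1 − P(none) = 1 − (1 − 0.14)^8
= 1 − 0.2992179 = 0.7007821

0.70078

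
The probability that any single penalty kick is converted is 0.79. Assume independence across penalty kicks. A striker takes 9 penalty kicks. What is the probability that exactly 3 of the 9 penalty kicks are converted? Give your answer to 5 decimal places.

X ~ Binomial(n=9, p=0.79).
P(X=3) = C(9,3) · p^3 · (1−p)^6
= 84 · 0.49304 · 8.5766e-05 = 0.0035520

0.00355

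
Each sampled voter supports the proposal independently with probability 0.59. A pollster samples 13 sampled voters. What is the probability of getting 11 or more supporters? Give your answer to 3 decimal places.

X ~ Binomial(13, 0.59); P(X ≥ 11) = Σ C(13,k) p^k (1−p)^(13−k) over k:
  k=11: C(13,11)·0.59^11·0.41^2 = 0.03954
  k=12: C(13,12)·0.59^12·0.41^1 = 0.00948
  k=13: C(13,13)·0.59^13·0.41^0 = 0.00105
Total = 0.05007

0.050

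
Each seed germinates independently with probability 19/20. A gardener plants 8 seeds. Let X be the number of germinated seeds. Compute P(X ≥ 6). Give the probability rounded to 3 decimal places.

0.994

X ~ Binomial(8, 0.95); P(X ≥ 6) = Σ C(8,k) p^k (1−p)^(8−k) over k:
  k=6: C(8,6)·0.95^6·0.05^2 = 0.05146
  k=7: C(8,7)·0.95^7·0.05^1 = 0.27933
  k=8: C(8,8)·0.95^8·0.05^0 = 0.66342
Total = 0.99421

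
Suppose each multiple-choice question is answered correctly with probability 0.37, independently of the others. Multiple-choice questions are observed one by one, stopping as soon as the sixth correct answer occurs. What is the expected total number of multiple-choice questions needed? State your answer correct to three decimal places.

16.216

Y = total multiple-choice questions until the sixth success; negative binomial with r=6, p=0.37.
E[Y] = r / p = 6 / 0.37 = 16.21622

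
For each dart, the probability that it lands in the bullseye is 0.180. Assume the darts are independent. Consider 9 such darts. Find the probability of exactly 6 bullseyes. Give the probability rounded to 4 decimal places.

X ~ Binomial(n=9, p=0.18).
P(X=6) = C(9,6) · p^6 · (1−p)^3
= 84 · 3.4012e-05 · 0.55137 = 0.001575

0.0016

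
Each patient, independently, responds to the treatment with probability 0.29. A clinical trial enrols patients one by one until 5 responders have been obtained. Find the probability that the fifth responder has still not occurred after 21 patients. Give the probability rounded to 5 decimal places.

Needing more than 21 patients ⇔ fewer than 5 successes in the first 21. With X ~ Binomial(21, 0.29), P(Y > 21) = P(X ≤ 4).
  k=0: C(21,0)·0.29^0·0.71^21 = 0.0007524
  k=1: C(21,1)·0.29^1·0.71^20 = 0.0064533
  k=2: C(21,2)·0.29^2·0.71^19 = 0.0263587
  k=3: C(21,3)·0.29^3·0.71^18 = 0.0681861
  k=4: C(21,4)·0.29^4·0.71^17 = 0.1253280
P(X ≤ 4) = 0.2270785

0.22708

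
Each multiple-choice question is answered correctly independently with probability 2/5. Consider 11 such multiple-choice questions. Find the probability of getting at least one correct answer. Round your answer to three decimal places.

0.996

P(at least one) = 1 − P(none) = 1 − (1 − 0.40)^11
= 1 − 0.00363 = 0.99637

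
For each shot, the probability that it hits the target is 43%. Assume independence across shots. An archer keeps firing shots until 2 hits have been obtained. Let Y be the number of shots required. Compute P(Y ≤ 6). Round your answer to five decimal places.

Finishing within 6 shots ⇔ at least 2 successes in the first 6. With X ~ Binomial(6, 0.43), P(Y ≤ 6) = 1 − P(X ≤ 1).
  k=0: C(6,0)·0.43^0·0.57^6 = 0.0342964
  k=1: C(6,1)·0.43^1·0.57^5 = 0.1552366
1 − 0.1895330 = 0.8104670

0.81047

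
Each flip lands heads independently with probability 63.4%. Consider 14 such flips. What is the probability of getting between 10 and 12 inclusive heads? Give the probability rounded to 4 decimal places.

0.3586

X ~ Binomial(14, 0.634); P(10 ≤ X ≤ 12) = Σ C(14,k) p^k (1−p)^(14−k) over k:
  k=10: C(14,10)·0.634^10·0.366^4 = 0.188474
  k=11: C(14,11)·0.634^11·0.366^3 = 0.118721
  k=12: C(14,12)·0.634^12·0.366^2 = 0.051413
Total = 0.358608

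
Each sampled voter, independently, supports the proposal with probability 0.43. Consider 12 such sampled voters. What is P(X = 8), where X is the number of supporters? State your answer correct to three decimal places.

0.061

X ~ Binomial(n=12, p=0.43).
P(X=8) = C(12,8) · p^8 · (1−p)^4
= 495 · 0.0011688 · 0.10556 = 0.06107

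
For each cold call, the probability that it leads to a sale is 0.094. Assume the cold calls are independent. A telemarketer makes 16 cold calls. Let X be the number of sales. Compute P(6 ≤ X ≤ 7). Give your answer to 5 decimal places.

X ~ Binomial(16, 0.094); P(6 ≤ X ≤ 7) = Σ C(16,k) p^k (1−p)^(16−k) over k:
  k=6: C(16,6)·0.094^6·0.906^10 = 0.0020586
  k=7: C(16,7)·0.094^7·0.906^9 = 0.0003051
Total = 0.0023637

0.00236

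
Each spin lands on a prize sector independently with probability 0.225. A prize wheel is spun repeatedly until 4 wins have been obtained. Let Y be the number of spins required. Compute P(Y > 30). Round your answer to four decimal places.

0.0696

Needing more than 30 spins ⇔ fewer than 4 successes in the first 30. With X ~ Binomial(30, 0.225), P(Y > 30) = P(X ≤ 3).
  k=0: C(30,0)·0.225^0·0.775^30 = 0.000478
  k=1: C(30,1)·0.225^1·0.775^29 = 0.004160
  k=2: C(30,2)·0.225^2·0.775^28 = 0.017511
  k=3: C(30,3)·0.225^3·0.775^27 = 0.047448
P(X ≤ 3) = 0.069596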